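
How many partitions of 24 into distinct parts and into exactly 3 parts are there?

37

A partial list (first 12 by largest part):
21,2,1
20,3,1
19,4,1
19,3,2
18,5,1
18,4,2
17,6,1
17,5,2
17,4,3
16,7,1
16,6,2
16,5,3
…and 25 more, for 37 total.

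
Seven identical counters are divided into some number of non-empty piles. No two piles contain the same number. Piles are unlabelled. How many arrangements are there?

They are:
7
6, 1
5, 2
4, 3
4, 2, 1
Counting gives 5.

5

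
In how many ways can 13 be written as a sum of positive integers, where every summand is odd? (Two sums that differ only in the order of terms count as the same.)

Enumerating:
13
1,1,11
1,3,9
1,1,1,1,9
1,5,7
3,3,7
1,1,1,3,7
1,1,1,1,1,1,7
3,5,5
1,1,1,5,5
1,1,3,3,5
1,1,1,1,1,3,5
1,1,1,1,1,1,1,1,5
1,3,3,3,3
1,1,1,1,3,3,3
1,1,1,1,1,1,1,3,3
1,1,1,1,1,1,1,1,1,1,3
1,1,1,1,1,1,1,1,1,1,1,1,1

18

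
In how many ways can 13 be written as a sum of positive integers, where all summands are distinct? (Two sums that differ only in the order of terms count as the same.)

They are:
13
12, 1
11, 2
10, 3
10, 2, 1
9, 4
9, 3, 1
8, 5
8, 4, 1
8, 3, 2
7, 6
7, 5, 1
7, 4, 2
7, 3, 2, 1
6, 5, 2
6, 4, 3
6, 4, 2, 1
5, 4, 3, 1
Counting gives 18.

18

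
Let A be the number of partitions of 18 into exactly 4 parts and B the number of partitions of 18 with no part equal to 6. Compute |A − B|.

261

Partitions of 18 into exactly 4 parts: 47.
Partitions of 18 with no part equal to 6: 308.
|47 − 308| = 261.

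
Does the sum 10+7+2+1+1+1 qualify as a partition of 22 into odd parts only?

The parts sum to 22, and the condition 'every summand is odd' is violated.

No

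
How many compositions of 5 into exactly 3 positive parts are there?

Place 2 bars in the 4 internal gaps of a row of 5 dots: C(4,2) = 6.

6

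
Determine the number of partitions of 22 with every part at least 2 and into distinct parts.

There are too many to list fully; the first 12 (by largest part) are:
22
20,2
19,3
18,4
17,5
17,3,2
16,6
16,4,2
15,7
15,5,2
15,4,3
14,8
…and 36 more, for 48 total.

48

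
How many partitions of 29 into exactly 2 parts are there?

14

Listing the qualifying partitions of 29:
28+1
27+2
26+3
25+4
24+5
23+6
22+7
21+8
20+9
19+10
18+11
17+12
16+13
15+14
Counting gives 14.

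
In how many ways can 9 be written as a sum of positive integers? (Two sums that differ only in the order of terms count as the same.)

There are too many to list fully; the first 12 (by largest part) are:
9
1, 8
2, 7
1, 1, 7
3, 6
1, 2, 6
1, 1, 1, 6
4, 5
1, 3, 5
2, 2, 5
1, 1, 2, 5
1, 1, 1, 1, 5
…and 18 more, for 30 total.

30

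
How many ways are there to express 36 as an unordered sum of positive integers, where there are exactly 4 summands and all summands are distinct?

206

Enumerating by decreasing first part gives 206 partitions in all.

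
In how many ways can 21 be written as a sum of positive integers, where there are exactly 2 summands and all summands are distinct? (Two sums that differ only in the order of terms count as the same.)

10

Listing the qualifying partitions of 21:
20, 1
19, 2
18, 3
17, 4
16, 5
15, 6
14, 7
13, 8
12, 9
11, 10
That's 10 in total.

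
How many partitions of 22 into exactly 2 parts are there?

Enumerating:
21 + 1
20 + 2
19 + 3
18 + 4
17 + 5
16 + 6
15 + 7
14 + 8
13 + 9
12 + 10
11 + 11

11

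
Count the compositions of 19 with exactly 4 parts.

A composition of 19 into 4 positive parts is chosen by placing 3 dividers among the 18 gaps between 19 units: C(18,3) = 816.

816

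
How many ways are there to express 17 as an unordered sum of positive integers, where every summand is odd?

38

There are too many to list fully; the first 12 (by largest part) are:
17
15, 1, 1
13, 3, 1
13, 1, 1, 1, 1
11, 5, 1
11, 3, 3
11, 3, 1, 1, 1
11, 1, 1, 1, 1, 1, 1
9, 7, 1
9, 5, 3
9, 5, 1, 1, 1
9, 3, 3, 1, 1
…and 26 more, for 38 total.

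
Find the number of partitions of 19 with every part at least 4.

Enumerating:
19
15, 4
14, 5
13, 6
12, 7
11, 8
11, 4, 4
10, 9
10, 5, 4
9, 6, 4
9, 5, 5
8, 7, 4
8, 6, 5
7, 7, 5
7, 6, 6
7, 4, 4, 4
6, 5, 4, 4
5, 5, 5, 4

18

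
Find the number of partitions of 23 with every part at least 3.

88

A full systematic count gives 88.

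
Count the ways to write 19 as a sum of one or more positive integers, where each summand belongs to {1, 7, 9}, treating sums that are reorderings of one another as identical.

6

Enumerating:
9,9,1
9,7,1,1,1
9,1,1,1,1,1,1,1,1,1,1
7,7,1,1,1,1,1
7,1,1,1,1,1,1,1,1,1,1,1,1
1,1,1,1,1,1,1,1,1,1,1,1,1,1,1,1,1,1,1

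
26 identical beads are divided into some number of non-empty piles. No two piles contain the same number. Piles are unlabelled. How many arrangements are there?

Enumerating by decreasing first part gives 165 partitions in all.

165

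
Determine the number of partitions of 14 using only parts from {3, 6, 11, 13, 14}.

They are:
14
11+3
That's 2 in total.

2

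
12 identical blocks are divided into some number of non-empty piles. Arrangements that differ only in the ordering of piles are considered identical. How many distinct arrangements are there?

77

Enumerating by decreasing first part gives 77 partitions in all.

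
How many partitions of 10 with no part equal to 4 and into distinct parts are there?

7

The partitions of 10 that satisfy the conditions:
10
1 + 9
2 + 8
3 + 7
1 + 2 + 7
1 + 3 + 6
2 + 3 + 5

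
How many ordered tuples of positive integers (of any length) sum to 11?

There are 10 gaps and each independently is a cut or not, giving 2^10 = 1024.

1024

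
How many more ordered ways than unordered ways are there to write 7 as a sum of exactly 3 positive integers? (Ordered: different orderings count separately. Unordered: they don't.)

11

Ordered (compositions into 3 parts): C(6,2) = 15.
Partitions of 7 into exactly 3 parts: 4.
Difference: 15 − 4 = 11.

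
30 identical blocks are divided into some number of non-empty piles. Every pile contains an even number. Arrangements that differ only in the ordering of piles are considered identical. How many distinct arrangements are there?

176

There are 176 such partitions.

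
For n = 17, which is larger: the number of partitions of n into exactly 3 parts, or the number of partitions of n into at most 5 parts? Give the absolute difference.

Partitions of 17 into exactly 3 parts: 24.
Partitions of 17 into at most 5 parts: 119.
|24 − 119| = 95.

95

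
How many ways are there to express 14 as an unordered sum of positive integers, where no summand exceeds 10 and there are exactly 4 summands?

They are:
10,2,1,1
9,3,1,1
9,2,2,1
8,4,1,1
8,3,2,1
8,2,2,2
7,5,1,1
7,4,2,1
7,3,3,1
7,3,2,2
6,6,1,1
6,5,2,1
6,4,3,1
6,4,2,2
6,3,3,2
5,5,3,1
5,5,2,2
5,4,4,1
5,4,3,2
5,3,3,3
4,4,4,2
4,4,3,3
That's 22 in total.

22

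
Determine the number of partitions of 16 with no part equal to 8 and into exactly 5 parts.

There are too many to list fully; the first 12 (by largest part) are:
12 + 1 + 1 + 1 + 1
11 + 2 + 1 + 1 + 1
10 + 3 + 1 + 1 + 1
10 + 2 + 2 + 1 + 1
9 + 4 + 1 + 1 + 1
9 + 3 + 2 + 1 + 1
9 + 2 + 2 + 2 + 1
7 + 6 + 1 + 1 + 1
7 + 5 + 2 + 1 + 1
7 + 4 + 3 + 1 + 1
7 + 4 + 2 + 2 + 1
7 + 3 + 3 + 2 + 1
…and 20 more, for 32 total.

32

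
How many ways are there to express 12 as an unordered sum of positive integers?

77

A full systematic count gives 77.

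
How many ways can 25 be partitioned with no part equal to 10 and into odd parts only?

142

There are 142 such partitions.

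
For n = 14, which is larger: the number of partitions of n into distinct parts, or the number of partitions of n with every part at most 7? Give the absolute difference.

83

Partitions of 14 into distinct parts: 22.
Partitions of 14 with every part at most 7: 105.
|22 − 105| = 83.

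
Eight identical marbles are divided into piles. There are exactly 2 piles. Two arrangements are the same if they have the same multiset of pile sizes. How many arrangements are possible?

4

Enumerating:
1,7
2,6
3,5
4,4
Counting gives 4.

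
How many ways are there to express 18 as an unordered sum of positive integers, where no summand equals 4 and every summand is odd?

A partial list (first 12 by largest part):
17,1
15,3
15,1,1,1
13,5
13,3,1,1
13,1,1,1,1,1
11,7
11,5,1,1
11,3,3,1
11,3,1,1,1,1
11,1,1,1,1,1,1,1
9,9
…and 34 more, for 46 total.

46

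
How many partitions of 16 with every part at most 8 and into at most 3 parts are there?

10

Enumerating:
8,8
1,7,8
2,6,8
3,5,8
4,4,8
2,7,7
3,6,7
4,5,7
4,6,6
5,5,6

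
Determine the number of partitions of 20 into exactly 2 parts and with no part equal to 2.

9

Listing the qualifying partitions of 20:
19, 1
17, 3
16, 4
15, 5
14, 6
13, 7
12, 8
11, 9
10, 10
That's 9 in total.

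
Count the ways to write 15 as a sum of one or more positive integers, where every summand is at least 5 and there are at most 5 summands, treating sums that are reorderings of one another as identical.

They are:
15
10 + 5
9 + 6
8 + 7
5 + 5 + 5
Counting gives 5.

5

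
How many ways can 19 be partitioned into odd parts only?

There are too many to list fully; the first 12 (by largest part) are:
19
17 + 1 + 1
15 + 3 + 1
15 + 1 + 1 + 1 + 1
13 + 5 + 1
13 + 3 + 3
13 + 3 + 1 + 1 + 1
13 + 1 + 1 + 1 + 1 + 1 + 1
11 + 7 + 1
11 + 5 + 3
11 + 5 + 1 + 1 + 1
11 + 3 + 3 + 1 + 1
…and 42 more, for 54 total.

54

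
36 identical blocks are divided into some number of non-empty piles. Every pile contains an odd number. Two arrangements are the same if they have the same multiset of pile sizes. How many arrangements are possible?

668

Enumerating by decreasing first part gives 668 partitions in all.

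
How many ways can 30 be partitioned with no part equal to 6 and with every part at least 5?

44

A partial list (first 12 by largest part):
30
25, 5
23, 7
22, 8
21, 9
20, 10
20, 5, 5
19, 11
18, 12
18, 7, 5
17, 13
17, 8, 5
…and 32 more, for 44 total.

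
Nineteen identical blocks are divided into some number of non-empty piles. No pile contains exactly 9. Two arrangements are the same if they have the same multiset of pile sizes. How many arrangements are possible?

Counting exhaustively, 448 partitions satisfy the conditions.

448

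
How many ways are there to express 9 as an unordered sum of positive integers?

A partial list (first 12 by largest part):
9
8,1
7,2
7,1,1
6,3
6,2,1
6,1,1,1
5,4
5,3,1
5,2,2
5,2,1,1
5,1,1,1,1
…and 18 more, for 30 total.

30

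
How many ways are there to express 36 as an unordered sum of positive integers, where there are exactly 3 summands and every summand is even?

27

There are too many to list fully; the first 12 (by largest part) are:
32, 2, 2
30, 4, 2
28, 6, 2
28, 4, 4
26, 8, 2
26, 6, 4
24, 10, 2
24, 8, 4
24, 6, 6
22, 12, 2
22, 10, 4
22, 8, 6
…and 15 more, for 27 total.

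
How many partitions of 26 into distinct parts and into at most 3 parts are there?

57

There are too many to list fully; the first 12 (by largest part) are:
26
1 + 25
2 + 24
3 + 23
1 + 2 + 23
4 + 22
1 + 3 + 22
5 + 21
1 + 4 + 21
2 + 3 + 21
6 + 20
1 + 5 + 20
…and 45 more, for 57 total.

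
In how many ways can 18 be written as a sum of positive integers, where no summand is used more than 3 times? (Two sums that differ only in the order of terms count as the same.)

208

Direct enumeration gives 208 partitions.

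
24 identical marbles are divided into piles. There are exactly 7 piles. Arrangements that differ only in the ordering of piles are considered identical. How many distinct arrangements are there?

201

A full systematic count gives 201.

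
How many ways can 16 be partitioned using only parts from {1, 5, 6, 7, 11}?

They are:
11,5
11,1,1,1,1,1
7,7,1,1
7,6,1,1,1
7,5,1,1,1,1
7,1,1,1,1,1,1,1,1,1
6,6,1,1,1,1
6,5,5
6,5,1,1,1,1,1
6,1,1,1,1,1,1,1,1,1,1
5,5,5,1
5,5,1,1,1,1,1,1
5,1,1,1,1,1,1,1,1,1,1,1
1,1,1,1,1,1,1,1,1,1,1,1,1,1,1,1

14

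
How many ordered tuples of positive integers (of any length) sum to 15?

There are 14 gaps and each independently is a cut or not, giving 2^14 = 16384.

16384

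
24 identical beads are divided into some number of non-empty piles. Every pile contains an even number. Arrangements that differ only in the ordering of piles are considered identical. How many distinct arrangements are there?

77

Counting exhaustively, 77 partitions satisfy the conditions.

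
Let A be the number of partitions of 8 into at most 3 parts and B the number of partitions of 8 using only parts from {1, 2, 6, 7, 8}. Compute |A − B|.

1

Partitions of 8 into at most 3 parts: 10.
Partitions of 8 using only parts from {1, 2, 6, 7, 8}: 9.
|10 − 9| = 1.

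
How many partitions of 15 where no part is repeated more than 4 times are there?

127

Counting exhaustively, 127 partitions satisfy the conditions.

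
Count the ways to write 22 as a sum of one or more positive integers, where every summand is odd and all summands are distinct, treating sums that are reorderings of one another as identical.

Listing the qualifying partitions of 22:
1,21
3,19
5,17
7,15
9,13
1,3,5,13
1,3,7,11
1,5,7,9
Counting gives 8.

8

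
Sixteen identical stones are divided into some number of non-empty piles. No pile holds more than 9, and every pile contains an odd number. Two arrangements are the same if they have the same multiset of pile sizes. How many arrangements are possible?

There are too many to list fully; the first 12 (by largest part) are:
7,9
1,1,5,9
1,3,3,9
1,1,1,1,3,9
1,1,1,1,1,1,1,9
1,1,7,7
1,3,5,7
1,1,1,1,5,7
3,3,3,7
1,1,1,3,3,7
1,1,1,1,1,1,3,7
1,1,1,1,1,1,1,1,1,7
…and 14 more, for 26 total.

26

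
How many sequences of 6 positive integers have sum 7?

A composition of 7 into 6 positive parts is chosen by placing 5 dividers among the 6 gaps between 7 units: C(6,5) = 6.

6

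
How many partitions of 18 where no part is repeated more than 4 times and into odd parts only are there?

There are too many to list fully; the first 12 (by largest part) are:
1 + 17
3 + 15
1 + 1 + 1 + 15
5 + 13
1 + 1 + 3 + 13
7 + 11
1 + 1 + 5 + 11
1 + 3 + 3 + 11
1 + 1 + 1 + 1 + 3 + 11
9 + 9
1 + 1 + 7 + 9
1 + 3 + 5 + 9
…and 14 more, for 26 total.

26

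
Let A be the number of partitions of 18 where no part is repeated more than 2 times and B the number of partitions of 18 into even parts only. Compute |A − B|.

Partitions of 18 where no part is repeated more than 2 times: 135.
Partitions of 18 into even parts only: 30.
|135 − 30| = 105.

105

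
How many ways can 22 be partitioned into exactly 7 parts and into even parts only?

5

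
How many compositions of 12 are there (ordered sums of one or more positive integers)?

Each of the 11 gaps between 12 units is either a break or not: 2^11 = 2048.

2048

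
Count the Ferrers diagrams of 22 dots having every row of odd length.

89

A full systematic count gives 89.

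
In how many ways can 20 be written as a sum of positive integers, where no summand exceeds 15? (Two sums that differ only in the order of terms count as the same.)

615

Enumerating by decreasing first part gives 615 partitions in all.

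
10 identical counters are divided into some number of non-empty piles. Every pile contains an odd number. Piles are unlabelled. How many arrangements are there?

10

Listing the qualifying partitions of 10:
1,9
3,7
1,1,1,7
5,5
1,1,3,5
1,1,1,1,1,5
1,3,3,3
1,1,1,1,3,3
1,1,1,1,1,1,1,3
1,1,1,1,1,1,1,1,1,1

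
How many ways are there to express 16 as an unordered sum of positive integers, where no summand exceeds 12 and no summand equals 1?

52

A partial list (first 12 by largest part):
12,4
12,2,2
11,5
11,3,2
10,6
10,4,2
10,3,3
10,2,2,2
9,7
9,5,2
9,4,3
9,3,2,2
…and 40 more, for 52 total.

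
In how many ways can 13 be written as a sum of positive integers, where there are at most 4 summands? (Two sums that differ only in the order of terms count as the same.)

There are too many to list fully; the first 12 (by largest part) are:
13
1+12
2+11
1+1+11
3+10
1+2+10
1+1+1+10
4+9
1+3+9
2+2+9
1+1+2+9
5+8
…and 27 more, for 39 total.

39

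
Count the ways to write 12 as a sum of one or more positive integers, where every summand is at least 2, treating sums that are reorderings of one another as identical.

21

They are:
12
10 + 2
9 + 3
8 + 4
8 + 2 + 2
7 + 5
7 + 3 + 2
6 + 6
6 + 4 + 2
6 + 3 + 3
6 + 2 + 2 + 2
5 + 5 + 2
5 + 4 + 3
5 + 3 + 2 + 2
4 + 4 + 4
4 + 4 + 2 + 2
4 + 3 + 3 + 2
4 + 2 + 2 + 2 + 2
3 + 3 + 3 + 3
3 + 3 + 2 + 2 + 2
2 + 2 + 2 + 2 + 2 + 2
Counting gives 21.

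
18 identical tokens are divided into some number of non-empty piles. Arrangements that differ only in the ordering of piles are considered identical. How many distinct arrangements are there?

385

Systematic enumeration (by largest part, then next-largest, …) yields 385.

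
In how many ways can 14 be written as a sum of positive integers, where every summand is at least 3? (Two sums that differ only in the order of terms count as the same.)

13

Listing the qualifying partitions of 14:
14
3, 11
4, 10
5, 9
6, 8
3, 3, 8
7, 7
3, 4, 7
3, 5, 6
4, 4, 6
4, 5, 5
3, 3, 3, 5
3, 3, 4, 4
That's 13 in total.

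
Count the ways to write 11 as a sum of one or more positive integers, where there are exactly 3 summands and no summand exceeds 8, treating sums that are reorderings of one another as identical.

9

They are:
8+2+1
7+3+1
7+2+2
6+4+1
6+3+2
5+5+1
5+4+2
5+3+3
4+4+3
Counting gives 9.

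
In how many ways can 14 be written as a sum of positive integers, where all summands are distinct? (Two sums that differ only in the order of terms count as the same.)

22

They are:
14
13,1
12,2
11,3
11,2,1
10,4
10,3,1
9,5
9,4,1
9,3,2
8,6
8,5,1
8,4,2
8,3,2,1
7,6,1
7,5,2
7,4,3
7,4,2,1
6,5,3
6,5,2,1
6,4,3,1
5,4,3,2
That's 22 in total.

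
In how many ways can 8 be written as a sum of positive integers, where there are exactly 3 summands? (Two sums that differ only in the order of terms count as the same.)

They are:
6+1+1
5+2+1
4+3+1
4+2+2
3+3+2
Counting gives 5.

5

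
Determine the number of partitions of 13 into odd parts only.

18

Listing the qualifying partitions of 13:
13
11, 1, 1
9, 3, 1
9, 1, 1, 1, 1
7, 5, 1
7, 3, 3
7, 3, 1, 1, 1
7, 1, 1, 1, 1, 1, 1
5, 5, 3
5, 5, 1, 1, 1
5, 3, 3, 1, 1
5, 3, 1, 1, 1, 1, 1
5, 1, 1, 1, 1, 1, 1, 1, 1
3, 3, 3, 3, 1
3, 3, 3, 1, 1, 1, 1
3, 3, 1, 1, 1, 1, 1, 1, 1
3, 1, 1, 1, 1, 1, 1, 1, 1, 1, 1
1, 1, 1, 1, 1, 1, 1, 1, 1, 1, 1, 1, 1
That's 18 in total.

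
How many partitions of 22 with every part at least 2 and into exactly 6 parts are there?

A partial list (first 12 by largest part):
2+2+2+2+2+12
2+2+2+2+3+11
2+2+2+2+4+10
2+2+2+3+3+10
2+2+2+2+5+9
2+2+2+3+4+9
2+2+3+3+3+9
2+2+2+2+6+8
2+2+2+3+5+8
2+2+2+4+4+8
2+2+3+3+4+8
2+3+3+3+3+8
…and 23 more, for 35 total.

35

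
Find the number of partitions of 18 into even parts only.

30

A partial list (first 12 by largest part):
18
16+2
14+4
14+2+2
12+6
12+4+2
12+2+2+2
10+8
10+6+2
10+4+4
10+4+2+2
10+2+2+2+2
…and 18 more, for 30 total.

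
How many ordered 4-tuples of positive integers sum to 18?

680

A composition of 18 into 4 positive parts is chosen by placing 3 dividers among the 17 gaps between 18 units: C(17,3) = 680.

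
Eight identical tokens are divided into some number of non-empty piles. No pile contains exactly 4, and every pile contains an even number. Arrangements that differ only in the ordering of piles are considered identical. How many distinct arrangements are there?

Listing the qualifying partitions of 8:
8
6+2
2+2+2+2

3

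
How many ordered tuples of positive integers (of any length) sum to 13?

4096

Each of the 12 gaps between 13 units is either a break or not: 2^12 = 4096.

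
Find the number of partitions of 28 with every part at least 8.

12

The partitions of 28 that satisfy the conditions:
28
20 + 8
19 + 9
18 + 10
17 + 11
16 + 12
15 + 13
14 + 14
12 + 8 + 8
11 + 9 + 8
10 + 10 + 8
10 + 9 + 9
That's 12 in total.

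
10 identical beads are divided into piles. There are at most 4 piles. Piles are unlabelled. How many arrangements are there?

The partitions of 10 that satisfy the conditions:
10
9 + 1
8 + 2
8 + 1 + 1
7 + 3
7 + 2 + 1
7 + 1 + 1 + 1
6 + 4
6 + 3 + 1
6 + 2 + 2
6 + 2 + 1 + 1
5 + 5
5 + 4 + 1
5 + 3 + 2
5 + 3 + 1 + 1
5 + 2 + 2 + 1
4 + 4 + 2
4 + 4 + 1 + 1
4 + 3 + 3
4 + 3 + 2 + 1
4 + 2 + 2 + 2
3 + 3 + 3 + 1
3 + 3 + 2 + 2

23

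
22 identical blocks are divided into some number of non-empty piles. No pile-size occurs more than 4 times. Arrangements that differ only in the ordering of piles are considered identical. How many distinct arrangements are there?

628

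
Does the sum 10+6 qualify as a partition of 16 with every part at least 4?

Yes

The parts sum to 16, and the condition 'every summand is at least 4' holds.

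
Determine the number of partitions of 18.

385

Systematic enumeration (by largest part, then next-largest, …) yields 385.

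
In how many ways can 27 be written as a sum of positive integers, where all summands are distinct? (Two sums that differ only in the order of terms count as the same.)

Systematic enumeration (by largest part, then next-largest, …) yields 192.

192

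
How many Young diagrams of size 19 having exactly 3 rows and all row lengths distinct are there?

Enumerating:
16 + 2 + 1
15 + 3 + 1
14 + 4 + 1
14 + 3 + 2
13 + 5 + 1
13 + 4 + 2
12 + 6 + 1
12 + 5 + 2
12 + 4 + 3
11 + 7 + 1
11 + 6 + 2
11 + 5 + 3
10 + 8 + 1
10 + 7 + 2
10 + 6 + 3
10 + 5 + 4
9 + 8 + 2
9 + 7 + 3
9 + 6 + 4
8 + 7 + 4
8 + 6 + 5
Counting gives 21.

21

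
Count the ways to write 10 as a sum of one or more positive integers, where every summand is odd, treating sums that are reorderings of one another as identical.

10

Listing the qualifying partitions of 10:
9 + 1
7 + 3
7 + 1 + 1 + 1
5 + 5
5 + 3 + 1 + 1
5 + 1 + 1 + 1 + 1 + 1
3 + 3 + 3 + 1
3 + 3 + 1 + 1 + 1 + 1
3 + 1 + 1 + 1 + 1 + 1 + 1 + 1
1 + 1 + 1 + 1 + 1 + 1 + 1 + 1 + 1 + 1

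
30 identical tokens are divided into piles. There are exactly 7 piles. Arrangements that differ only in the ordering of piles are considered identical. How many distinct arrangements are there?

Counting exhaustively, 618 partitions satisfy the conditions.

618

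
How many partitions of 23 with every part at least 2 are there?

There are 253 such partitions.

253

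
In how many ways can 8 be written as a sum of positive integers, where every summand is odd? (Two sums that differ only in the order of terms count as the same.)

6

Listing the qualifying partitions of 8:
1+7
3+5
1+1+1+5
1+1+3+3
1+1+1+1+1+3
1+1+1+1+1+1+1+1
Counting gives 6.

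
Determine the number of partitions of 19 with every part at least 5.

10

Enumerating:
19
14,5
13,6
12,7
11,8
10,9
9,5,5
8,6,5
7,7,5
7,6,6
Counting gives 10.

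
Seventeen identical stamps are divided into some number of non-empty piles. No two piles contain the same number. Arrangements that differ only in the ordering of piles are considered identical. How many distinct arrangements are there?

38

There are too many to list fully; the first 12 (by largest part) are:
17
16,1
15,2
14,3
14,2,1
13,4
13,3,1
12,5
12,4,1
12,3,2
11,6
11,5,1
…and 26 more, for 38 total.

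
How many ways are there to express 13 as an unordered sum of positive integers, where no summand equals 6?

86

Direct enumeration gives 86 partitions.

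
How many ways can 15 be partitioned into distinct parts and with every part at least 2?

15

The partitions of 15 that satisfy the conditions:
15
13,2
12,3
11,4
10,5
10,3,2
9,6
9,4,2
8,7
8,5,2
8,4,3
7,6,2
7,5,3
6,5,4
6,4,3,2
Counting gives 15.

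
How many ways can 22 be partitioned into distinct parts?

Systematic enumeration (by largest part, then next-largest, …) yields 89.

89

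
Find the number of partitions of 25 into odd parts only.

A full systematic count gives 142.

142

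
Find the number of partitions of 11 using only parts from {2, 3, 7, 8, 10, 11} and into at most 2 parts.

They are:
11
8 + 3

2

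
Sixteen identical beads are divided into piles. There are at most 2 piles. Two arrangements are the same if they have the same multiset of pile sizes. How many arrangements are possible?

The partitions of 16 that satisfy the conditions:
16
15 + 1
14 + 2
13 + 3
12 + 4
11 + 5
10 + 6
9 + 7
8 + 8
That's 9 in total.

9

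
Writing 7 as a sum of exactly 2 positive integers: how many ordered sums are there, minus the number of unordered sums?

Compositions: C(6,1) = 6.
Unordered (partitions into 2 parts): 3.
Difference: 6 − 3 = 3.

3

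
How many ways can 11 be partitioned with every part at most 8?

52

A partial list (first 12 by largest part):
8+3
8+2+1
8+1+1+1
7+4
7+3+1
7+2+2
7+2+1+1
7+1+1+1+1
6+5
6+4+1
6+3+2
6+3+1+1
…and 40 more, for 52 total.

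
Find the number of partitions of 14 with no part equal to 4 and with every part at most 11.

89

Counting exhaustively, 89 partitions satisfy the conditions.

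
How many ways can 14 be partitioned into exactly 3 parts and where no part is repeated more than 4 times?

16

The partitions of 14 that satisfy the conditions:
12,1,1
11,2,1
10,3,1
10,2,2
9,4,1
9,3,2
8,5,1
8,4,2
8,3,3
7,6,1
7,5,2
7,4,3
6,6,2
6,5,3
6,4,4
5,5,4
Counting gives 16.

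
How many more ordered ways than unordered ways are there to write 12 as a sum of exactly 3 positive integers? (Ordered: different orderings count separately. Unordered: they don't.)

43

Compositions: C(11,2) = 55.
Unordered (partitions into 3 parts): 12.
Difference: 55 − 12 = 43.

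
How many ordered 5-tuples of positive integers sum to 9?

70

Equivalently, choose which 4 of the 8 gaps become plus signs: C(8,4) = 70.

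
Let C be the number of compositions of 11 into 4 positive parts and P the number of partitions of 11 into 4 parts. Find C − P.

Ordered (compositions into 4 parts): C(10,3) = 120.
Partitions of 11 into exactly 4 parts: 11.
Difference: 120 − 11 = 109.

109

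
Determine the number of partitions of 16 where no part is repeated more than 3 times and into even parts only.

Listing the qualifying partitions of 16:
16
14, 2
12, 4
12, 2, 2
10, 6
10, 4, 2
10, 2, 2, 2
8, 8
8, 6, 2
8, 4, 4
8, 4, 2, 2
6, 6, 4
6, 6, 2, 2
6, 4, 4, 2
6, 4, 2, 2, 2
4, 4, 4, 2, 2

16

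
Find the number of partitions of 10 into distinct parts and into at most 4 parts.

10

Enumerating:
10
9+1
8+2
7+3
7+2+1
6+4
6+3+1
5+4+1
5+3+2
4+3+2+1
Counting gives 10.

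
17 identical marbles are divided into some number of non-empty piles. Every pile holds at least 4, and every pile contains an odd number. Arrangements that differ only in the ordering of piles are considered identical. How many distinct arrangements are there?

2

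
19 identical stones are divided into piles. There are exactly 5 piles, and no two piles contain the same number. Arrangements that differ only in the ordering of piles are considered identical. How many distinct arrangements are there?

Listing the qualifying partitions of 19:
9,4,3,2,1
8,5,3,2,1
7,6,3,2,1
7,5,4,2,1
6,5,4,3,1
Counting gives 5.

5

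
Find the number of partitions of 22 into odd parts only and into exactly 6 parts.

20

The partitions of 22 that satisfy the conditions:
1 + 1 + 1 + 1 + 1 + 17
1 + 1 + 1 + 1 + 3 + 15
1 + 1 + 1 + 1 + 5 + 13
1 + 1 + 1 + 3 + 3 + 13
1 + 1 + 1 + 1 + 7 + 11
1 + 1 + 1 + 3 + 5 + 11
1 + 1 + 3 + 3 + 3 + 11
1 + 1 + 1 + 1 + 9 + 9
1 + 1 + 1 + 3 + 7 + 9
1 + 1 + 1 + 5 + 5 + 9
1 + 1 + 3 + 3 + 5 + 9
1 + 3 + 3 + 3 + 3 + 9
1 + 1 + 1 + 5 + 7 + 7
1 + 1 + 3 + 3 + 7 + 7
1 + 1 + 3 + 5 + 5 + 7
1 + 3 + 3 + 3 + 5 + 7
3 + 3 + 3 + 3 + 3 + 7
1 + 1 + 5 + 5 + 5 + 5
1 + 3 + 3 + 5 + 5 + 5
3 + 3 + 3 + 3 + 5 + 5
Counting gives 20.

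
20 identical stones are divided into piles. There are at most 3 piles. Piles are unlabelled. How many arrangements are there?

44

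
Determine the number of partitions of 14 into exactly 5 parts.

Listing the qualifying partitions of 14:
1,1,1,1,10
1,1,1,2,9
1,1,1,3,8
1,1,2,2,8
1,1,1,4,7
1,1,2,3,7
1,2,2,2,7
1,1,1,5,6
1,1,2,4,6
1,1,3,3,6
1,2,2,3,6
2,2,2,2,6
1,1,2,5,5
1,1,3,4,5
1,2,2,4,5
1,2,3,3,5
2,2,2,3,5
1,1,4,4,4
1,2,3,4,4
2,2,2,4,4
1,3,3,3,4
2,2,3,3,4
2,3,3,3,3

23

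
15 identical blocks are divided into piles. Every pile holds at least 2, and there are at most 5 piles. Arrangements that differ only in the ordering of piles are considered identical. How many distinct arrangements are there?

37

A partial list (first 12 by largest part):
15
13, 2
12, 3
11, 4
11, 2, 2
10, 5
10, 3, 2
9, 6
9, 4, 2
9, 3, 3
9, 2, 2, 2
8, 7
…and 25 more, for 37 total.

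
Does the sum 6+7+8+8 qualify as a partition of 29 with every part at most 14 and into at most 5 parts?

Yes

The parts sum to 29, and the condition 'no summand exceeds 14' holds; the condition 'there are at most 5 summands' holds.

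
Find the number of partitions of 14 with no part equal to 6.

113

A full systematic count gives 113.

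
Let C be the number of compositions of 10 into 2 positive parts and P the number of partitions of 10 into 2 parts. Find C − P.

Compositions: C(9,1) = 9.
Unordered (partitions into 2 parts): 5.
Difference: 9 − 5 = 4.

4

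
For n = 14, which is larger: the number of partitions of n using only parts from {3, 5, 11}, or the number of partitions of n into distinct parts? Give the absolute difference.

20

Partitions of 14 using only parts from {3, 5, 11}: 2.
Partitions of 14 into distinct parts: 22.
|2 − 22| = 20.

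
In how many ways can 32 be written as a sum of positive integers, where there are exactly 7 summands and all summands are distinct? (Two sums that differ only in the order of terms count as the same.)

5

Listing the qualifying partitions of 32:
11 + 6 + 5 + 4 + 3 + 2 + 1
10 + 7 + 5 + 4 + 3 + 2 + 1
9 + 8 + 5 + 4 + 3 + 2 + 1
9 + 7 + 6 + 4 + 3 + 2 + 1
8 + 7 + 6 + 5 + 3 + 2 + 1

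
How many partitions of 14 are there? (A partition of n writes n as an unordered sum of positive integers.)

135

There are 135 such partitions.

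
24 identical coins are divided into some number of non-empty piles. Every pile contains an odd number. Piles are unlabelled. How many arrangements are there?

A full systematic count gives 122.

122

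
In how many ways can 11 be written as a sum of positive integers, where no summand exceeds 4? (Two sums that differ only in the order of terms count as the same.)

A partial list (first 12 by largest part):
4 + 4 + 3
4 + 4 + 2 + 1
4 + 4 + 1 + 1 + 1
4 + 3 + 3 + 1
4 + 3 + 2 + 2
4 + 3 + 2 + 1 + 1
4 + 3 + 1 + 1 + 1 + 1
4 + 2 + 2 + 2 + 1
4 + 2 + 2 + 1 + 1 + 1
4 + 2 + 1 + 1 + 1 + 1 + 1
4 + 1 + 1 + 1 + 1 + 1 + 1 + 1
3 + 3 + 3 + 2
…and 15 more, for 27 total.

27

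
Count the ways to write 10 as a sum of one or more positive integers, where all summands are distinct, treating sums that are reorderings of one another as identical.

10

Listing the qualifying partitions of 10:
10
9, 1
8, 2
7, 3
7, 2, 1
6, 4
6, 3, 1
5, 4, 1
5, 3, 2
4, 3, 2, 1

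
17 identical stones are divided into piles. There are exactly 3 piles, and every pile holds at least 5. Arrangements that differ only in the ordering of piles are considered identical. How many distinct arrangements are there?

The partitions of 17 that satisfy the conditions:
7,5,5
6,6,5

2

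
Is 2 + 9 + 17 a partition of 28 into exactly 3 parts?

The parts sum to 28, and the condition 'there are exactly 3 summands' holds.

Yes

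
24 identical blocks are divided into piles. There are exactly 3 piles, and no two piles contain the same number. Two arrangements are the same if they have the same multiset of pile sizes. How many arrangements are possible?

There are too many to list fully; the first 12 (by largest part) are:
21+2+1
20+3+1
19+4+1
19+3+2
18+5+1
18+4+2
17+6+1
17+5+2
17+4+3
16+7+1
16+6+2
16+5+3
…and 25 more, for 37 total.

37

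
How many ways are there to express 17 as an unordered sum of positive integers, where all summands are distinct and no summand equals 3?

Enumerating:
17
1,16
2,15
1,2,14
4,13
5,12
1,4,12
6,11
1,5,11
2,4,11
7,10
1,6,10
2,5,10
1,2,4,10
8,9
1,7,9
2,6,9
1,2,5,9
2,7,8
1,2,6,8
4,5,8
4,6,7
1,4,5,7
2,4,5,6

24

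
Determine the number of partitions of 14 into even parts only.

Enumerating:
14
2 + 12
4 + 10
2 + 2 + 10
6 + 8
2 + 4 + 8
2 + 2 + 2 + 8
2 + 6 + 6
4 + 4 + 6
2 + 2 + 4 + 6
2 + 2 + 2 + 2 + 6
2 + 4 + 4 + 4
2 + 2 + 2 + 4 + 4
2 + 2 + 2 + 2 + 2 + 4
2 + 2 + 2 + 2 + 2 + 2 + 2

15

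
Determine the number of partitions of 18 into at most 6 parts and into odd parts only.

There are too many to list fully; the first 12 (by largest part) are:
17,1
15,3
15,1,1,1
13,5
13,3,1,1
13,1,1,1,1,1
11,7
11,5,1,1
11,3,3,1
11,3,1,1,1,1
9,9
9,7,1,1
…and 15 more, for 27 total.

27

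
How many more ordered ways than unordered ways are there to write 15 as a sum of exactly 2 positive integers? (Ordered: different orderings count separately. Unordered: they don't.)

7

Compositions: C(14,1) = 14.
Partitions of 15 into exactly 2 parts: 7.
Difference: 14 − 7 = 7.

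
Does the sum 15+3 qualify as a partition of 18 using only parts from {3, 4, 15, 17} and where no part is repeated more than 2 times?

Yes

The parts sum to 18, and the condition 'each summand belongs to {3, 4, 15, 17}' holds; the condition 'no summand is used more than 2 times' holds.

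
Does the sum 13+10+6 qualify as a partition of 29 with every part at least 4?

Yes

The parts sum to 29, and the condition 'every summand is at least 4' holds.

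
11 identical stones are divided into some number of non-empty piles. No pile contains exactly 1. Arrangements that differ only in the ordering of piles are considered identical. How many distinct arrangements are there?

14

Listing the qualifying partitions of 11:
11
9,2
8,3
7,4
7,2,2
6,5
6,3,2
5,4,2
5,3,3
5,2,2,2
4,4,3
4,3,2,2
3,3,3,2
3,2,2,2,2
That's 14 in total.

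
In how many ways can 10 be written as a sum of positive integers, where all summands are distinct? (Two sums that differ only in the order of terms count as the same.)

10

Listing the qualifying partitions of 10:
10
9 + 1
8 + 2
7 + 3
7 + 2 + 1
6 + 4
6 + 3 + 1
5 + 4 + 1
5 + 3 + 2
4 + 3 + 2 + 1
Counting gives 10.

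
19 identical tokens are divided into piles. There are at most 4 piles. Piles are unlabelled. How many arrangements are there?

94

A full systematic count gives 94.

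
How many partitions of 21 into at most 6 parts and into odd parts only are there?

There are too many to list fully; the first 12 (by largest part) are:
21
19+1+1
17+3+1
17+1+1+1+1
15+5+1
15+3+3
15+3+1+1+1
13+7+1
13+5+3
13+5+1+1+1
13+3+3+1+1
11+9+1
…and 19 more, for 31 total.

31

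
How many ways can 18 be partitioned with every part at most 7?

248

Systematic enumeration (by largest part, then next-largest, …) yields 248.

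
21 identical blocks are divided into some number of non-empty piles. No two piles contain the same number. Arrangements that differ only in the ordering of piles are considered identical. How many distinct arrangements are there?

76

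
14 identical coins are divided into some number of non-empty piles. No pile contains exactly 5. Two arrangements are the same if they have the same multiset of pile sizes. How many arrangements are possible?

105

Direct enumeration gives 105 partitions.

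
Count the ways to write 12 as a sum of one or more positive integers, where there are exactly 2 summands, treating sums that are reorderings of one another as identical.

6

Enumerating:
11+1
10+2
9+3
8+4
7+5
6+6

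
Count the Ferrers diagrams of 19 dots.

490

Direct enumeration gives 490 partitions.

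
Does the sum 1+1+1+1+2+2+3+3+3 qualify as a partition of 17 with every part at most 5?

Yes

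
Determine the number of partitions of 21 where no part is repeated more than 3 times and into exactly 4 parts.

There are 72 such partitions.

72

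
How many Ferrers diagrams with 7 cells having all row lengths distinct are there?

The partitions of 7 that satisfy the conditions:
7
6,1
5,2
4,3
4,2,1

5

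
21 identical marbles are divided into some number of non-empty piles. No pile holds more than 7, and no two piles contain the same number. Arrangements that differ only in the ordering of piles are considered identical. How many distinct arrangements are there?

Listing the qualifying partitions of 21:
7 + 6 + 5 + 3
7 + 6 + 5 + 2 + 1
7 + 6 + 4 + 3 + 1
7 + 5 + 4 + 3 + 2
6 + 5 + 4 + 3 + 2 + 1
That's 5 in total.

5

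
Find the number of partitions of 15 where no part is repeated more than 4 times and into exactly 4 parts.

27

There are too many to list fully; the first 12 (by largest part) are:
12,1,1,1
11,2,1,1
10,3,1,1
10,2,2,1
9,4,1,1
9,3,2,1
9,2,2,2
8,5,1,1
8,4,2,1
8,3,3,1
8,3,2,2
7,6,1,1
…and 15 more, for 27 total.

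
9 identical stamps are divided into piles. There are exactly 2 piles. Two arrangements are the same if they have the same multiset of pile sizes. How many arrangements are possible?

Listing the qualifying partitions of 9:
8, 1
7, 2
6, 3
5, 4
Counting gives 4.

4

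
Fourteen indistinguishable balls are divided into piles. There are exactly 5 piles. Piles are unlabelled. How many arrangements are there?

23

They are:
1, 1, 1, 1, 10
1, 1, 1, 2, 9
1, 1, 1, 3, 8
1, 1, 2, 2, 8
1, 1, 1, 4, 7
1, 1, 2, 3, 7
1, 2, 2, 2, 7
1, 1, 1, 5, 6
1, 1, 2, 4, 6
1, 1, 3, 3, 6
1, 2, 2, 3, 6
2, 2, 2, 2, 6
1, 1, 2, 5, 5
1, 1, 3, 4, 5
1, 2, 2, 4, 5
1, 2, 3, 3, 5
2, 2, 2, 3, 5
1, 1, 4, 4, 4
1, 2, 3, 4, 4
2, 2, 2, 4, 4
1, 3, 3, 3, 4
2, 2, 3, 3, 4
2, 3, 3, 3, 3
Counting gives 23.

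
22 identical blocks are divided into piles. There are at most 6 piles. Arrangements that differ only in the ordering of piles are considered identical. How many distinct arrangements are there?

A full systematic count gives 391.

391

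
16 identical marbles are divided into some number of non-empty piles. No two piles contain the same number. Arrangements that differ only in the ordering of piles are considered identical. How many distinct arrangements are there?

32

There are too many to list fully; the first 12 (by largest part) are:
16
15, 1
14, 2
13, 3
13, 2, 1
12, 4
12, 3, 1
11, 5
11, 4, 1
11, 3, 2
10, 6
10, 5, 1
…and 20 more, for 32 total.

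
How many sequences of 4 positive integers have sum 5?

4

A composition of 5 into 4 positive parts is chosen by placing 3 dividers among the 4 gaps between 5 units: C(4,3) = 4.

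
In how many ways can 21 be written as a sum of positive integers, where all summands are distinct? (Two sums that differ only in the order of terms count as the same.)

There are 76 such partitions.

76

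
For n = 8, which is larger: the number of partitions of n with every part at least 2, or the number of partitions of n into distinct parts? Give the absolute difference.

1

Partitions of 8 with every part at least 2: 7.
Partitions of 8 into distinct parts: 6.
|7 − 6| = 1.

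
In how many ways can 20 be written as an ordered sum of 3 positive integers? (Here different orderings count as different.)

A composition of 20 into 3 positive parts is chosen by placing 2 dividers among the 19 gaps between 20 units: C(19,2) = 171.

171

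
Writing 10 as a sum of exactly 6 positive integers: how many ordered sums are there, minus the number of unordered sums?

121

Ordered (compositions into 6 parts): C(9,5) = 126.
Unordered (partitions into 6 parts): 5.
Difference: 126 − 5 = 121.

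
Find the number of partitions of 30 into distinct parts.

296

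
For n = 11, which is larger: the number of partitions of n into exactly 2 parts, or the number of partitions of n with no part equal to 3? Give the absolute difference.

29

Partitions of 11 into exactly 2 parts: 5.
Partitions of 11 with no part equal to 3: 34.
|5 − 34| = 29.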